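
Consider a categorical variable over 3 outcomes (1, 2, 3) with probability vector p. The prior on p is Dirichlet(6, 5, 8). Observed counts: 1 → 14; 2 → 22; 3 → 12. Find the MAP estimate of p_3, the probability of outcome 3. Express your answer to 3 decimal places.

The posterior is Dirichlet(αᵢ + nᵢ) = Dirichlet(20, 27, 20).
For a Dirichlet(a₁,…,a_K) with all aᵢ > 1, the mode has j-th component (aⱼ − 1)/(Σaᵢ − K).
Here Σaᵢ = 67 and K = 3, so p_3 = (20 − 1)/(67 − 3) = 19/64 ≈ 0.297.

MAP estimate: 0.297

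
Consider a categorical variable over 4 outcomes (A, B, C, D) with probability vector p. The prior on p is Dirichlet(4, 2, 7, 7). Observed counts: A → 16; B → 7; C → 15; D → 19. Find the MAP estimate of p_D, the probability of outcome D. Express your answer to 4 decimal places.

The posterior is Dirichlet(αᵢ + nᵢ) = Dirichlet(20, 9, 22, 26).
For a Dirichlet(a₁,…,a_K) with all aᵢ > 1, the mode has j-th component (aⱼ − 1)/(Σaᵢ − K).
Here Σaᵢ = 77 and K = 4, so p_D = (26 − 1)/(77 − 4) = 25/73 ≈ 0.3425.

MAP estimate of p_D = 0.3425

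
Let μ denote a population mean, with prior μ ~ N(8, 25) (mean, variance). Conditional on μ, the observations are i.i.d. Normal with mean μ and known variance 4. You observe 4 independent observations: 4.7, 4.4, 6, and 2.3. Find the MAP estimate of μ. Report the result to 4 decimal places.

μ̂_MAP = 4.4904

n = 4; x̄ = (4.7 + 4.4 + 6 + 2.3)/4 = 17.4/4 = 4.35.
For a Normal prior and Normal likelihood with known variance, the posterior is Normal; its mode equals its mean, the precision-weighted average.
Prior precision 1/σ₀² = 1/25 = 0.04; data precision n/σ² = 4/4 = 1.
μ̂ = (0.04·8 + 1·4.35) / (0.04 + 1) = 4.67/1.04 = 467/104 ≈ 4.4904.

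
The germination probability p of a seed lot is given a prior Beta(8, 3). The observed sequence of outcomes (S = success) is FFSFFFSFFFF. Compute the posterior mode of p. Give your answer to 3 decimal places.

Prior: Beta(8, 3).
Data: 2 successes in 11 trials (from the sequence). The binomial likelihood contributes p^2(1−p)^9, so the posterior is Beta(8+2, 3+9) = Beta(10, 12).
For Beta(a, b) with a, b > 1 the mode is (a−1)/(a+b−2) = 9/20 ≈ 0.450.

p̂_MAP = 0.450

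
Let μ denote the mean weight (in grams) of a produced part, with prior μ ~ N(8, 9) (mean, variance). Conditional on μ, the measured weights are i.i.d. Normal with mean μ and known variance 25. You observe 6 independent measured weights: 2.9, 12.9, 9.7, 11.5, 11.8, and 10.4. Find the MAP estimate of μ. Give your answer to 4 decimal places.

n = 6; x̄ = (2.9 + 12.9 + 9.7 + 11.5 + 11.8 + 10.4)/6 = 59.2/6 = 148/15 ≈ 9.8667.
For a Normal prior and Normal likelihood with known variance, the posterior is Normal; its mode equals its mean, the precision-weighted average.
Prior precision 1/σ₀² = 1/9; data precision n/σ² = 6/25 = 0.24.
μ̂ = ((1/9)·8 + 0.24·(148/15)) / (1/9 + 0.24) = (3664/1125)/(79/225) = 3664/395 ≈ 9.2759.

μ̂_MAP = 9.2759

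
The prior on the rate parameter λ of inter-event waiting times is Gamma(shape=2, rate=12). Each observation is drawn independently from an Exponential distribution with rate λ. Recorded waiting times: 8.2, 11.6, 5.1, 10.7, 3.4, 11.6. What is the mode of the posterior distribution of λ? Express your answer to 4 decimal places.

λ̂_MAP = 0.1118

The Exponential(rate=λ) likelihood is ∝ λ^n e^(−λΣtᵢ). Here n = 6 and Σtᵢ = 8.2 + 11.6 + 5.1 + 10.7 + 3.4 + 11.6 = 50.6.
Posterior ∝ λe^(−12λ) · λ^6e^(−50.6λ) = λ^7e^(−62.6λ), i.e. Gamma(8, 62.6).
Mode = (a−1)/b = 7/62.6 ≈ 0.1118.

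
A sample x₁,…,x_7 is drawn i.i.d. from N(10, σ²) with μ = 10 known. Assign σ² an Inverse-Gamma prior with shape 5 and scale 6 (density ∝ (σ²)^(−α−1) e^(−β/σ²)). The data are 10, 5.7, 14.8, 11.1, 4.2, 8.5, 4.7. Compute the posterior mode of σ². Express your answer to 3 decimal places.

σ̂²_MAP = 6.248

Sum of squared deviations about the known mean: SS = (10−10)² + (5.7−10)² + (14.8−10)² + (11.1−10)² + (4.2−10)² + (8.5−10)² + (4.7−10)² = 106.72.
The Normal likelihood contributes (σ²)^(−n/2) exp(−SS/(2σ²)), so the posterior is Inverse-Gamma(α + n/2, β + SS/2) = Inverse-Gamma(8.5, 59.36).
The mode of Inverse-Gamma(a, b) is b/(a+1) = 59.36/9.5 ≈ 6.248.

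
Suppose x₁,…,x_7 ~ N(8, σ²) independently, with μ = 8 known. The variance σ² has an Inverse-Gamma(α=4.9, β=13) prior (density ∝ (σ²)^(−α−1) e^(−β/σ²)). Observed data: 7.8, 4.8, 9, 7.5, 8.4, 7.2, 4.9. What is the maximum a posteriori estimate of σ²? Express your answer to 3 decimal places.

Sum of squared deviations about the known mean: SS = (7.8−8)² + (4.8−8)² + (9−8)² + (7.5−8)² + (8.4−8)² + (7.2−8)² + (4.9−8)² = 21.94.
The Normal likelihood contributes (σ²)^(−n/2) exp(−SS/(2σ²)), so the posterior is Inverse-Gamma(α + n/2, β + SS/2) = Inverse-Gamma(8.4, 23.97).
The mode of Inverse-Gamma(a, b) is b/(a+1) = 23.97/9.4 ≈ 2.550.

σ̂²_MAP = 2.550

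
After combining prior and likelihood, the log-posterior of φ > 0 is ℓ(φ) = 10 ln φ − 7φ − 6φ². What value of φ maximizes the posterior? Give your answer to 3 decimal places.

ℓ'(φ) = 10/φ − 7 − 12φ. Setting this to zero and multiplying by φ: 12φ² + 7φ − 10 = 0.
φ = (−7 + √(7² + 4·12·10)) / (2·12) = (−7 + √529) / 24 = (−7 + 23)/24 = 2/3.
ℓ''(φ) = −10/φ² − 12 < 0, confirming a maximum.

φ̂_MAP = 0.667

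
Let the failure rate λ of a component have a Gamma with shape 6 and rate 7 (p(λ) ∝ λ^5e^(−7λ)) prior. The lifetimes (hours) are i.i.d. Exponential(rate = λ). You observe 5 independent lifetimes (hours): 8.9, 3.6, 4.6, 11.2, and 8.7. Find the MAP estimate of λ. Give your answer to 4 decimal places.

The Exponential(rate=λ) likelihood is ∝ λ^n e^(−λΣtᵢ). Here n = 5 and Σtᵢ = 8.9 + 3.6 + 4.6 + 11.2 + 8.7 = 37.
Posterior ∝ λ^5e^(−7λ) · λ^5e^(−37λ) = λ^10e^(−44λ), i.e. Gamma(11, 44).
Mode = (a−1)/b = 10/44 ≈ 0.2273.

λ̂_MAP = 0.2273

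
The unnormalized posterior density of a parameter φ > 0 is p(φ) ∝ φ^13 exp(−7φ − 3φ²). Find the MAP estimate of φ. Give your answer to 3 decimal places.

φ̂_MAP = 1.000

ℓ'(φ) = 13/φ − 7 − 6φ. Setting this to zero and multiplying by φ: 6φ² + 7φ − 13 = 0.
φ = (−7 + √(7² + 4·6·13)) / (2·6) = (−7 + √361) / 12 = (−7 + 19)/12 = 1.
ℓ''(φ) = −13/φ² − 6 < 0, confirming a maximum.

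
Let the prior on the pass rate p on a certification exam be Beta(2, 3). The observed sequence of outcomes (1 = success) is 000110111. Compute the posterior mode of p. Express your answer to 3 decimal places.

Prior: Beta(2, 3).
Data: 5 successes in 9 trials (from the sequence). The binomial likelihood contributes p^5(1−p)^4, so the posterior is Beta(2+5, 3+4) = Beta(7, 7).
For Beta(a, b) with a, b > 1 the mode is (a−1)/(a+b−2) = 6/12 ≈ 0.500.

p̂_MAP = 0.500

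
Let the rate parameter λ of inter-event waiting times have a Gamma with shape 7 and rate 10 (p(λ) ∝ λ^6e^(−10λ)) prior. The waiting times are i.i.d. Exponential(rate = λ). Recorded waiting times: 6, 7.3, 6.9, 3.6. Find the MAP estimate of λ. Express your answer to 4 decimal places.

The Exponential(rate=λ) likelihood is ∝ λ^n e^(−λΣtᵢ). Here n = 4 and Σtᵢ = 6 + 7.3 + 6.9 + 3.6 = 23.8.
Posterior ∝ λ^6e^(−10λ) · λ^4e^(−23.8λ) = λ^10e^(−33.8λ), i.e. Gamma(11, 33.8).
Mode = (a−1)/b = 10/33.8 ≈ 0.2959.

λ̂_MAP = 0.2959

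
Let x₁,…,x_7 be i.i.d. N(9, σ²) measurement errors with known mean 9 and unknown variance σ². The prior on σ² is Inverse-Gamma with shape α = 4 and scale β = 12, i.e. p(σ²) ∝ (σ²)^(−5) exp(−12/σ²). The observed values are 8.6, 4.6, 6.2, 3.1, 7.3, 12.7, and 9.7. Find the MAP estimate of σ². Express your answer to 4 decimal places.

Sum of squared deviations about the known mean: SS = (8.6−9)² + (4.6−9)² + (6.2−9)² + (3.1−9)² + (7.3−9)² + (12.7−9)² + (9.7−9)² = 79.24.
The Normal likelihood contributes (σ²)^(−n/2) exp(−SS/(2σ²)), so the posterior is Inverse-Gamma(α + n/2, β + SS/2) = Inverse-Gamma(7.5, 51.62).
The mode of Inverse-Gamma(a, b) is b/(a+1) = 51.62/8.5 ≈ 6.0729.

σ̂²_MAP = 6.0729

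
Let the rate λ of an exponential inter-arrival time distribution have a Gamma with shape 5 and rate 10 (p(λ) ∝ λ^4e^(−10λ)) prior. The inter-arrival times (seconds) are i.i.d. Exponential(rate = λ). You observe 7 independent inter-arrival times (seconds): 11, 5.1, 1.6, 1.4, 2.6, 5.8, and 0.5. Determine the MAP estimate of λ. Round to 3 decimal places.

λ̂_MAP = 0.289

The Exponential(rate=λ) likelihood is ∝ λ^n e^(−λΣtᵢ). Here n = 7 and Σtᵢ = 11 + 5.1 + 1.6 + 1.4 + 2.6 + 5.8 + 0.5 = 28.
Posterior ∝ λ^4e^(−10λ) · λ^7e^(−28λ) = λ^11e^(−38λ), i.e. Gamma(12, 38).
Mode = (a−1)/b = 11/38 ≈ 0.289.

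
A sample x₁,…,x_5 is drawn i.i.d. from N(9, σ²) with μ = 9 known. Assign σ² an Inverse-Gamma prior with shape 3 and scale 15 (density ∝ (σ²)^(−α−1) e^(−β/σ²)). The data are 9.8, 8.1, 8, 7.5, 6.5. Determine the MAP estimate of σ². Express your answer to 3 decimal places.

Sum of squared deviations about the known mean: SS = (9.8−9)² + (8.1−9)² + (8−9)² + (7.5−9)² + (6.5−9)² = 10.95.
The Normal likelihood contributes (σ²)^(−n/2) exp(−SS/(2σ²)), so the posterior is Inverse-Gamma(α + n/2, β + SS/2) = Inverse-Gamma(5.5, 20.475).
The mode of Inverse-Gamma(a, b) is b/(a+1) = 20.475/6.5 ≈ 3.150.

σ̂²_MAP = 3.150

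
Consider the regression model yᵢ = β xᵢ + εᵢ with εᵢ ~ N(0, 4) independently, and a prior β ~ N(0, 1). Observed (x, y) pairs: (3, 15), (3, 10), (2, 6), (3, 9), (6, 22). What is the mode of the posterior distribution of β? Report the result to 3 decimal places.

β̂_MAP = 3.465

log p(β | y) = −Σ(yᵢ − βxᵢ)²/(2·4) − β²/(2·1) + const.
Setting the derivative to zero: Σxᵢ(yᵢ − βxᵢ)/4 − β/1 = 0, so β = Σxᵢyᵢ / (Σxᵢ² + σ²/τ²).
Σxᵢyᵢ = 3·15 + 3·10 + 2·6 + 3·9 + 6·22 = 246; Σxᵢ² = 67; σ²/τ² = 4.
β̂_MAP = 246 / (67 + 4) = 246/71 ≈ 3.465.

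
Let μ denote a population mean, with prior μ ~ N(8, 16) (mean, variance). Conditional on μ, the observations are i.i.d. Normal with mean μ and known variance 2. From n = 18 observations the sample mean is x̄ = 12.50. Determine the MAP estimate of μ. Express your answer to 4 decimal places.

n = 18, x̄ = 12.50.
For a Normal prior and Normal likelihood with known variance, the posterior is Normal; its mode equals its mean, the precision-weighted average.
Prior precision 1/σ₀² = 1/16 = 0.0625; data precision n/σ² = 18/2 = 9.
μ̂ = (0.0625·8 + 9·12.5) / (0.0625 + 9) = 113/9.0625 = 1808/145 ≈ 12.4690.

μ̂_MAP = 12.4690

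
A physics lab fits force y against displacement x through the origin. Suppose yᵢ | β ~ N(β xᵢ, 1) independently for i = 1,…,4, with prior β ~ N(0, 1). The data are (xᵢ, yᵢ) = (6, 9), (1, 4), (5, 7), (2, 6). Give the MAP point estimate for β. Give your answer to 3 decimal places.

β̂_MAP = 1.567

log p(β | y) = −Σ(yᵢ − βxᵢ)²/(2·1) − β²/(2·1) + const.
Setting the derivative to zero: Σxᵢ(yᵢ − βxᵢ)/1 − β/1 = 0, so β = Σxᵢyᵢ / (Σxᵢ² + σ²/τ²).
Σxᵢyᵢ = 6·9 + 1·4 + 5·7 + 2·6 = 105; Σxᵢ² = 66; σ²/τ² = 1.
β̂_MAP = 105 / (66 + 1) = 105/67 ≈ 1.567.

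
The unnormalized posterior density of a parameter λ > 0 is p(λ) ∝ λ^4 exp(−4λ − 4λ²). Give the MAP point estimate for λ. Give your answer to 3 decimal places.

ℓ'(λ) = 4/λ − 4 − 8λ. Setting this to zero and multiplying by λ: 8λ² + 4λ − 4 = 0.
λ = (−4 + √(4² + 4·8·4)) / (2·8) = (−4 + √144) / 16 = (−4 + 12)/16 = 1/2.
ℓ''(λ) = −4/λ² − 8 < 0, confirming a maximum.

λ̂_MAP = 0.500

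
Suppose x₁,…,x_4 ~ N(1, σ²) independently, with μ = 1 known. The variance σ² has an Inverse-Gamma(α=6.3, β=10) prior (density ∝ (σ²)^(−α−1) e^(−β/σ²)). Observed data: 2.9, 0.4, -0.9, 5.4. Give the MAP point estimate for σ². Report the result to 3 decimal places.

σ̂²_MAP = 2.524

Sum of squared deviations about the known mean: SS = (2.9−1)² + (0.4−1)² + (-0.9−1)² + (5.4−1)² = 26.94.
The Normal likelihood contributes (σ²)^(−n/2) exp(−SS/(2σ²)), so the posterior is Inverse-Gamma(α + n/2, β + SS/2) = Inverse-Gamma(8.3, 23.47).
The mode of Inverse-Gamma(a, b) is b/(a+1) = 23.47/9.3 ≈ 2.524.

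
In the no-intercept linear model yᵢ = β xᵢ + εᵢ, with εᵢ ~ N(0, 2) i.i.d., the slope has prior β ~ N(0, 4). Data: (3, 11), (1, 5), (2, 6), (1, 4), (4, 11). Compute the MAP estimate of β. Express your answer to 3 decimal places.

log p(β | y) = −Σ(yᵢ − βxᵢ)²/(2·2) − β²/(2·4) + const.
Setting the derivative to zero: Σxᵢ(yᵢ − βxᵢ)/2 − β/4 = 0, so β = Σxᵢyᵢ / (Σxᵢ² + σ²/τ²).
Σxᵢyᵢ = 3·11 + 1·5 + 2·6 + 1·4 + 4·11 = 98; Σxᵢ² = 31; σ²/τ² = 0.5.
β̂_MAP = 98 / (31 + 0.5) = 98/31.5 ≈ 3.111.

β̂_MAP = 3.111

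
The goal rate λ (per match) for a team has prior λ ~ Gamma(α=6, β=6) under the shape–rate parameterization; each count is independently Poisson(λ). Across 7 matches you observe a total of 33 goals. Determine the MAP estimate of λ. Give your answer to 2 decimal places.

Σxᵢ = 33, n = 7.
Posterior ∝ λ^5e^(−6λ) · λ^33e^(−7λ) = λ^38e^(−13λ), i.e. Gamma(shape=39, rate=13).
The mode of a Gamma(a, b) with a ≥ 1 (shape–rate) is (a−1)/b = 38/13 ≈ 2.92.

λ̂_MAP = 2.92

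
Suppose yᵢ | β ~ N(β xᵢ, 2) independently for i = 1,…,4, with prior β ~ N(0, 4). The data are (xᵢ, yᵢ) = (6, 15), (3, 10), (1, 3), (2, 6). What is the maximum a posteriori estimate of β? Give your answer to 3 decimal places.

β̂_MAP = 2.673

log p(β | y) = −Σ(yᵢ − βxᵢ)²/(2·2) − β²/(2·4) + const.
Setting the derivative to zero: Σxᵢ(yᵢ − βxᵢ)/2 − β/4 = 0, so β = Σxᵢyᵢ / (Σxᵢ² + σ²/τ²).
Σxᵢyᵢ = 6·15 + 3·10 + 1·3 + 2·6 = 135; Σxᵢ² = 50; σ²/τ² = 0.5.
β̂_MAP = 135 / (50 + 0.5) = 135/50.5 ≈ 2.673.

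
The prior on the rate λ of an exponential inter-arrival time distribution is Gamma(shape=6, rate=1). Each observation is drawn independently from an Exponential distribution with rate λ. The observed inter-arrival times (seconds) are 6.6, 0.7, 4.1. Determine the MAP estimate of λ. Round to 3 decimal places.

The Exponential(rate=λ) likelihood is ∝ λ^n e^(−λΣtᵢ). Here n = 3 and Σtᵢ = 6.6 + 0.7 + 4.1 = 11.4.
Posterior ∝ λ^5e^(−1λ) · λ^3e^(−11.4λ) = λ^8e^(−12.4λ), i.e. Gamma(9, 12.4).
Mode = (a−1)/b = 8/12.4 ≈ 0.645.

λ̂_MAP = 0.645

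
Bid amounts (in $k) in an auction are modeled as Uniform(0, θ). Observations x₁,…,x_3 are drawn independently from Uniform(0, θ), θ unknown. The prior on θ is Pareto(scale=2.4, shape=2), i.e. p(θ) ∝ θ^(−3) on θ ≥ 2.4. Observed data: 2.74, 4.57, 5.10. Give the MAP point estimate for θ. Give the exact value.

θ̂_MAP = 5.10

The Uniform(0, θ) likelihood is θ^(−n) for θ ≥ max(xᵢ), zero otherwise. Here max(xᵢ) = 5.10.
Posterior ∝ θ^(−3) · θ^(−3) = θ^(−6) on θ ≥ max(2.4, 5.10) = 5.10.
This density is strictly decreasing in θ, so the posterior mode lies at the lower boundary of the support.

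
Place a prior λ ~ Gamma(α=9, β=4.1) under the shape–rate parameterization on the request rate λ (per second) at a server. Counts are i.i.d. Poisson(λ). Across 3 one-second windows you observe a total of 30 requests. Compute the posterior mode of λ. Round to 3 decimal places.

Σxᵢ = 30, n = 3.
Posterior ∝ λ^8e^(−4.1λ) · λ^30e^(−3λ) = λ^38e^(−7.1λ), i.e. Gamma(shape=39, rate=7.1).
The mode of a Gamma(a, b) with a ≥ 1 (shape–rate) is (a−1)/b = 38/7.1 ≈ 5.352.

λ̂_MAP = 5.352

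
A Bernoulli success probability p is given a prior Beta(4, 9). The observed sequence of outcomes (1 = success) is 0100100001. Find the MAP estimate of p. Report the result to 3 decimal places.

Prior: Beta(4, 9).
Data: 3 successes in 10 trials (from the sequence). The binomial likelihood contributes p^3(1−p)^7, so the posterior is Beta(4+3, 9+7) = Beta(7, 16).
For Beta(a, b) with a, b > 1 the mode is (a−1)/(a+b−2) = 6/21 ≈ 0.286.

p̂_MAP = 0.286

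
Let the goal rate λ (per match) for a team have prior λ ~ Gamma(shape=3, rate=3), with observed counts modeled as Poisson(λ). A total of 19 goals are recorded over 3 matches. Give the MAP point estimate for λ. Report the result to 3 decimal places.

Σxᵢ = 19, n = 3.
Posterior ∝ λ^2e^(−3λ) · λ^19e^(−3λ) = λ^21e^(−6λ), i.e. Gamma(shape=22, rate=6).
The mode of a Gamma(a, b) with a ≥ 1 (shape–rate) is (a−1)/b = 21/6 ≈ 3.500.

λ̂_MAP = 3.500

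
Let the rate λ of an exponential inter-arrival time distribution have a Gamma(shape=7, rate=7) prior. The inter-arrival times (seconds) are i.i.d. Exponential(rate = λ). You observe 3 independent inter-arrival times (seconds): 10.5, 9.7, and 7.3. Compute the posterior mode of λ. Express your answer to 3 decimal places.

λ̂_MAP = 0.261

The Exponential(rate=λ) likelihood is ∝ λ^n e^(−λΣtᵢ). Here n = 3 and Σtᵢ = 10.5 + 9.7 + 7.3 = 27.5.
Posterior ∝ λ^6e^(−7λ) · λ^3e^(−27.5λ) = λ^9e^(−34.5λ), i.e. Gamma(10, 34.5).
Mode = (a−1)/b = 9/34.5 ≈ 0.261.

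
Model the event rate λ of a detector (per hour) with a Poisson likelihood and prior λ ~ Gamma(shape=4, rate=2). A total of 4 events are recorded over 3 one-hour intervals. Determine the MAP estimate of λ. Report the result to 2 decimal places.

Σxᵢ = 4, n = 3.
Posterior ∝ λ^3e^(−2λ) · λ^4e^(−3λ) = λ^7e^(−5λ), i.e. Gamma(shape=8, rate=5).
The mode of a Gamma(a, b) with a ≥ 1 (shape–rate) is (a−1)/b = 7/5 ≈ 1.40.

λ̂_MAP = 1.40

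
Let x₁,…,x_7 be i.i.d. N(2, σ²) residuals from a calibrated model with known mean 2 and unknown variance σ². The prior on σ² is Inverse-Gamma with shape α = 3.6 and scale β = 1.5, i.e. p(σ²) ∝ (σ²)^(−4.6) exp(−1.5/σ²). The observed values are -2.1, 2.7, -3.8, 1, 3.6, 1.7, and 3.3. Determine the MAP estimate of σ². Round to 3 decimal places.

σ̂²_MAP = 3.659

Sum of squared deviations about the known mean: SS = (-2.1−2)² + (2.7−2)² + (-3.8−2)² + (1−2)² + (3.6−2)² + (1.7−2)² + (3.3−2)² = 56.28.
The Normal likelihood contributes (σ²)^(−n/2) exp(−SS/(2σ²)), so the posterior is Inverse-Gamma(α + n/2, β + SS/2) = Inverse-Gamma(7.1, 29.64).
The mode of Inverse-Gamma(a, b) is b/(a+1) = 29.64/8.1 ≈ 3.659.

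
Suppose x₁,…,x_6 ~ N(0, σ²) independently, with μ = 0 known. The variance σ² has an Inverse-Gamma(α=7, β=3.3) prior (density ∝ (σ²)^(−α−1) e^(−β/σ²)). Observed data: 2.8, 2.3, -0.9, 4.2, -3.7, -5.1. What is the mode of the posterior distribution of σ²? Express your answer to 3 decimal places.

Sum of squared deviations about the known mean: SS = (2.8−0)² + (2.3−0)² + (-0.9−0)² + (4.2−0)² + (-3.7−0)² + (-5.1−0)² = 71.28.
The Normal likelihood contributes (σ²)^(−n/2) exp(−SS/(2σ²)), so the posterior is Inverse-Gamma(α + n/2, β + SS/2) = Inverse-Gamma(10, 38.94).
The mode of Inverse-Gamma(a, b) is b/(a+1) = 38.94/11 ≈ 3.540.

σ̂²_MAP = 3.540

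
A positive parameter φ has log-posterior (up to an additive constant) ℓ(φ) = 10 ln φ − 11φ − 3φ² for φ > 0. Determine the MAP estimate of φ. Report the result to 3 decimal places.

ℓ'(φ) = 10/φ − 11 − 6φ. Setting this to zero and multiplying by φ: 6φ² + 11φ − 10 = 0.
φ = (−11 + √(11² + 4·6·10)) / (2·6) = (−11 + √361) / 12 = (−11 + 19)/12 = 2/3.
ℓ''(φ) = −10/φ² − 6 < 0, confirming a maximum.

φ̂_MAP = 0.667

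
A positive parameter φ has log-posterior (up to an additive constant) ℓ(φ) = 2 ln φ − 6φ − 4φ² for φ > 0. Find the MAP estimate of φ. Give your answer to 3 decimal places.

ℓ'(φ) = 2/φ − 6 − 8φ. Setting this to zero and multiplying by φ: 8φ² + 6φ − 2 = 0.
φ = (−6 + √(6² + 4·8·2)) / (2·8) = (−6 + √100) / 16 = (−6 + 10)/16 = 1/4.
ℓ''(φ) = −2/φ² − 8 < 0, confirming a maximum.

φ̂_MAP = 0.250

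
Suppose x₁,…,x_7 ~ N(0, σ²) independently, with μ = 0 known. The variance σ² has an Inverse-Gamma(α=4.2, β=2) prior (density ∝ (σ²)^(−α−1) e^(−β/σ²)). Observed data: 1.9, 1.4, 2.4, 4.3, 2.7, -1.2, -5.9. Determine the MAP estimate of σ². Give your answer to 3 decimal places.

σ̂²_MAP = 4.446

Sum of squared deviations about the known mean: SS = (1.9−0)² + (1.4−0)² + (2.4−0)² + (4.3−0)² + (2.7−0)² + (-1.2−0)² + (-5.9−0)² = 73.36.
The Normal likelihood contributes (σ²)^(−n/2) exp(−SS/(2σ²)), so the posterior is Inverse-Gamma(α + n/2, β + SS/2) = Inverse-Gamma(7.7, 38.68).
The mode of Inverse-Gamma(a, b) is b/(a+1) = 38.68/8.7 ≈ 4.446.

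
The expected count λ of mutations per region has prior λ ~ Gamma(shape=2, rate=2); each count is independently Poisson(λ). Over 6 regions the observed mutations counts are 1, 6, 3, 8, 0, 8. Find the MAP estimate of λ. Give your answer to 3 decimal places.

λ̂_MAP = 3.375

Σxᵢ = 1+6+3+8+0+8 = 26, with n = 6.
Posterior ∝ λe^(−2λ) · λ^26e^(−6λ) = λ^27e^(−8λ), i.e. Gamma(shape=28, rate=8).
The mode of a Gamma(a, b) with a ≥ 1 (shape–rate) is (a−1)/b = 27/8 ≈ 3.375.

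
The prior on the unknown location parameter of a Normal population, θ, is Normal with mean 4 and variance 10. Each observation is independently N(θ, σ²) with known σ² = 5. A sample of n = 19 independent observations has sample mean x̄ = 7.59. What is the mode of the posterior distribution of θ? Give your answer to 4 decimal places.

θ̂_MAP = 7.4979

n = 19, x̄ = 7.59.
For a Normal prior and Normal likelihood with known variance, the posterior is Normal; its mode equals its mean, the precision-weighted average.
Prior precision 1/σ₀² = 1/10 = 0.1; data precision n/σ² = 19/5 = 3.8.
θ̂ = (0.1·4 + 3.8·7.59) / (0.1 + 3.8) = 29.242/3.9 = 14621/1950 ≈ 7.4979.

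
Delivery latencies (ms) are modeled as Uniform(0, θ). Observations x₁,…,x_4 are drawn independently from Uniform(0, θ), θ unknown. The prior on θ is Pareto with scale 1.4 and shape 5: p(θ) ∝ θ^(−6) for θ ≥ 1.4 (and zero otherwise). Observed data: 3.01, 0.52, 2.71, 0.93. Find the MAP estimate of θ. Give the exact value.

θ̂_MAP = 3.01

The Uniform(0, θ) likelihood is θ^(−n) for θ ≥ max(xᵢ), zero otherwise. Here max(xᵢ) = 3.01.
Posterior ∝ θ^(−6) · θ^(−4) = θ^(−10) on θ ≥ max(1.4, 3.01) = 3.01.
This density is strictly decreasing in θ, so the posterior mode lies at the lower boundary of the support.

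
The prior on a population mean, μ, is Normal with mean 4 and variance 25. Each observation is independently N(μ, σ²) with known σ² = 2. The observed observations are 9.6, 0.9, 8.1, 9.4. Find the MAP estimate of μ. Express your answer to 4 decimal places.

μ̂_MAP = 6.9412

n = 4; x̄ = (9.6 + 0.9 + 8.1 + 9.4)/4 = 28/4 = 7.
For a Normal prior and Normal likelihood with known variance, the posterior is Normal; its mode equals its mean, the precision-weighted average.
Prior precision 1/σ₀² = 1/25 = 0.04; data precision n/σ² = 4/2 = 2.
μ̂ = (0.04·4 + 2·7) / (0.04 + 2) = 14.16/2.04 = 118/17 ≈ 6.9412.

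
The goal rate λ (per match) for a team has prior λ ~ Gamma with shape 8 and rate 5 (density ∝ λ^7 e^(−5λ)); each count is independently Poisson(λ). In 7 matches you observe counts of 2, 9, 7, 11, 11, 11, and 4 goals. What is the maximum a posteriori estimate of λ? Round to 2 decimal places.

Σxᵢ = 2+9+7+11+11+11+4 = 55, with n = 7.
Posterior ∝ λ^7e^(−5λ) · λ^55e^(−7λ) = λ^62e^(−12λ), i.e. Gamma(shape=63, rate=12).
The mode of a Gamma(a, b) with a ≥ 1 (shape–rate) is (a−1)/b = 62/12 ≈ 5.17.

λ̂_MAP = 5.17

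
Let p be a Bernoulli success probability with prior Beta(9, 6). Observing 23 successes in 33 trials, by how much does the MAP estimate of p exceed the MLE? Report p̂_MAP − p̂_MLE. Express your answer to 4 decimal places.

MAP − MLE = -0.0231

Posterior is Beta(32, 16); MAP = (32−1)/(48−2) = 31/46 ≈ 0.67391.
MLE ignores the prior: p̂_MLE = k/n = 23/33 ≈ 0.69697.
Difference = 31/46 − 23/33 = -35/1518 ≈ -0.0231.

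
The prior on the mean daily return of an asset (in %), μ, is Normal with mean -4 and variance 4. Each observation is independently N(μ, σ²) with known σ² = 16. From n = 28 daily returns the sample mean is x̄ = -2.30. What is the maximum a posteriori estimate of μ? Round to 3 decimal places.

n = 28, x̄ = -2.30.
For a Normal prior and Normal likelihood with known variance, the posterior is Normal; its mode equals its mean, the precision-weighted average.
Prior precision 1/σ₀² = 1/4 = 0.25; data precision n/σ² = 28/16 = 1.75.
μ̂ = (0.25·(-4) + 1.75·(-2.3)) / (0.25 + 1.75) = (-5.025)/2 = -2.5125 ≈ -2.513.

μ̂_MAP = -2.513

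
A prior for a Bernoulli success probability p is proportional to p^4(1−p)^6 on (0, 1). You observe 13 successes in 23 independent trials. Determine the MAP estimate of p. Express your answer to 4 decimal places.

p̂_MAP = 0.5152

The prior density ∝ p^4(1−p)^6 is the kernel of Beta(5, 7).
Data: 13 successes in 23 trials. The binomial likelihood contributes p^13(1−p)^10, so the posterior is Beta(5+13, 7+10) = Beta(18, 17).
For Beta(a, b) with a, b > 1 the mode is (a−1)/(a+b−2) = 17/33 ≈ 0.5152.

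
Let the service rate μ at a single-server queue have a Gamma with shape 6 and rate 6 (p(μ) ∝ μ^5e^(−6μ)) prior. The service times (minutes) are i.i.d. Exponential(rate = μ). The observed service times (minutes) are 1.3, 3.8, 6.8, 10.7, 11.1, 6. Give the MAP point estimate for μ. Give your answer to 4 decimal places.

The Exponential(rate=μ) likelihood is ∝ μ^n e^(−μΣtᵢ). Here n = 6 and Σtᵢ = 1.3 + 3.8 + 6.8 + 10.7 + 11.1 + 6 = 39.7.
Posterior ∝ μ^5e^(−6μ) · μ^6e^(−39.7μ) = μ^11e^(−45.7μ), i.e. Gamma(12, 45.7).
Mode = (a−1)/b = 11/45.7 ≈ 0.2407.

μ̂_MAP = 0.2407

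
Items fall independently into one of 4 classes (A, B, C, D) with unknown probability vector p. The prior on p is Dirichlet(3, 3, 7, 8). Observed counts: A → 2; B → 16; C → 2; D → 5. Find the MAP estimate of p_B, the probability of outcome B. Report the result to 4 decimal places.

The posterior is Dirichlet(αᵢ + nᵢ) = Dirichlet(5, 19, 9, 13).
For a Dirichlet(a₁,…,a_K) with all aᵢ > 1, the mode has j-th component (aⱼ − 1)/(Σaᵢ − K).
Here Σaᵢ = 46 and K = 4, so p_B = (19 − 1)/(46 − 4) = 18/42 ≈ 0.4286.

MAP estimate of p_B = 0.4286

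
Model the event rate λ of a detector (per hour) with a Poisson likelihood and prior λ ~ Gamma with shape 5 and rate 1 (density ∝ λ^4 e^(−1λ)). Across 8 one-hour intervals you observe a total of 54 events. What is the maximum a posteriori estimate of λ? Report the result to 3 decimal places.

Σxᵢ = 54, n = 8.
Posterior ∝ λ^4e^(−1λ) · λ^54e^(−8λ) = λ^58e^(−9λ), i.e. Gamma(shape=59, rate=9).
The mode of a Gamma(a, b) with a ≥ 1 (shape–rate) is (a−1)/b = 58/9 ≈ 6.444.

λ̂_MAP = 6.444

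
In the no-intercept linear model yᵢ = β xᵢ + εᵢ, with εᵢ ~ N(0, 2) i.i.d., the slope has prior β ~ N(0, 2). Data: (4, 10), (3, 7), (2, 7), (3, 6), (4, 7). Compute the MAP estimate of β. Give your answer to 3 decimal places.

log p(β | y) = −Σ(yᵢ − βxᵢ)²/(2·2) − β²/(2·2) + const.
Setting the derivative to zero: Σxᵢ(yᵢ − βxᵢ)/2 − β/2 = 0, so β = Σxᵢyᵢ / (Σxᵢ² + σ²/τ²).
Σxᵢyᵢ = 4·10 + 3·7 + 2·7 + 3·6 + 4·7 = 121; Σxᵢ² = 54; σ²/τ² = 1.
β̂_MAP = 121 / (54 + 1) = 121/55 ≈ 2.200.

β̂_MAP = 2.200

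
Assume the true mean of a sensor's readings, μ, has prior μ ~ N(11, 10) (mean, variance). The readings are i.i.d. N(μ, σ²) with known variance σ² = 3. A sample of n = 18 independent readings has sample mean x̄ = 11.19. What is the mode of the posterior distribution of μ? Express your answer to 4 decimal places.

μ̂_MAP = 11.1869

n = 18, x̄ = 11.19.
For a Normal prior and Normal likelihood with known variance, the posterior is Normal; its mode equals its mean, the precision-weighted average.
Prior precision 1/σ₀² = 1/10 = 0.1; data precision n/σ² = 18/3 = 6.
μ̂ = (0.1·11 + 6·11.19) / (0.1 + 6) = 68.24/6.1 = 3412/305 ≈ 11.1869.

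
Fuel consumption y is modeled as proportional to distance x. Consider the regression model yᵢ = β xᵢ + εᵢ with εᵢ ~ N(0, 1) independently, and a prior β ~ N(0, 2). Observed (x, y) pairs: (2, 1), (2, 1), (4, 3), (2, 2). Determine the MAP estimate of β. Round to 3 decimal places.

log p(β | y) = −Σ(yᵢ − βxᵢ)²/(2·1) − β²/(2·2) + const.
Setting the derivative to zero: Σxᵢ(yᵢ − βxᵢ)/1 − β/2 = 0, so β = Σxᵢyᵢ / (Σxᵢ² + σ²/τ²).
Σxᵢyᵢ = 2·1 + 2·1 + 4·3 + 2·2 = 20; Σxᵢ² = 28; σ²/τ² = 0.5.
β̂_MAP = 20 / (28 + 0.5) = 20/28.5 ≈ 0.702.

β̂_MAP = 0.702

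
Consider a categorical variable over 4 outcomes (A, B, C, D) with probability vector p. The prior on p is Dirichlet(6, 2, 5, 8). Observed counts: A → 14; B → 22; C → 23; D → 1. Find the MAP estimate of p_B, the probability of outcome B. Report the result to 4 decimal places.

The posterior is Dirichlet(αᵢ + nᵢ) = Dirichlet(20, 24, 28, 9).
For a Dirichlet(a₁,…,a_K) with all aᵢ > 1, the mode has j-th component (aⱼ − 1)/(Σaᵢ − K).
Here Σaᵢ = 81 and K = 4, so p_B = (24 − 1)/(81 − 4) = 23/77 ≈ 0.2987.

MAP estimate of p_B = 0.2987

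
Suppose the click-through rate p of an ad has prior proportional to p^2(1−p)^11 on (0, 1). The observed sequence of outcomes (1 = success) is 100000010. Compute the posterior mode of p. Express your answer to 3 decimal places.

p̂_MAP = 0.182

The prior density ∝ p^2(1−p)^11 is the kernel of Beta(3, 12).
Data: 2 successes in 9 trials (from the sequence). The binomial likelihood contributes p^2(1−p)^7, so the posterior is Beta(3+2, 12+7) = Beta(5, 19).
For Beta(a, b) with a, b > 1 the mode is (a−1)/(a+b−2) = 4/22 ≈ 0.182.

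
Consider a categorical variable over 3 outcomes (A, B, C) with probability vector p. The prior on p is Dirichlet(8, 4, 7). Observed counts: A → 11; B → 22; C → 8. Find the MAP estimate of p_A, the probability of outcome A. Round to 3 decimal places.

The posterior is Dirichlet(αᵢ + nᵢ) = Dirichlet(19, 26, 15).
For a Dirichlet(a₁,…,a_K) with all aᵢ > 1, the mode has j-th component (aⱼ − 1)/(Σaᵢ − K).
Here Σaᵢ = 60 and K = 3, so p_A = (19 − 1)/(60 − 3) = 18/57 ≈ 0.316.

MAP estimate of p_A = 0.316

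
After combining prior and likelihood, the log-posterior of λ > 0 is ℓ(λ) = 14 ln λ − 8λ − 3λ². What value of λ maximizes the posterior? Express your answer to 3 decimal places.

ℓ'(λ) = 14/λ − 8 − 6λ. Setting this to zero and multiplying by λ: 6λ² + 8λ − 14 = 0.
λ = (−8 + √(8² + 4·6·14)) / (2·6) = (−8 + √400) / 12 = (−8 + 20)/12 = 1.
ℓ''(λ) = −14/λ² − 6 < 0, confirming a maximum.

λ̂_MAP = 1.000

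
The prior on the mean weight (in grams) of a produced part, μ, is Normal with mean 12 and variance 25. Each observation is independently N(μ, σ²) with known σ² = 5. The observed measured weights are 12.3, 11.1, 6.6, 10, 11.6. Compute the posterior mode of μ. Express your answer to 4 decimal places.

μ̂_MAP = 10.3846

n = 5; x̄ = (12.3 + 11.1 + 6.6 + 10 + 11.6)/5 = 51.6/5 = 10.32.
For a Normal prior and Normal likelihood with known variance, the posterior is Normal; its mode equals its mean, the precision-weighted average.
Prior precision 1/σ₀² = 1/25 = 0.04; data precision n/σ² = 5/5 = 1.
μ̂ = (0.04·12 + 1·10.32) / (0.04 + 1) = 10.8/1.04 = 135/13 ≈ 10.3846.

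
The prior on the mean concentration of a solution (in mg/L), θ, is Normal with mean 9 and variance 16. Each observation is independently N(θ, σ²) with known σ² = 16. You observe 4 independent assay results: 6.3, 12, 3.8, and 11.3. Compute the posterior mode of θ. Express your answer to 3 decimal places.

n = 4; x̄ = (6.3 + 12 + 3.8 + 11.3)/4 = 33.4/4 = 8.35.
For a Normal prior and Normal likelihood with known variance, the posterior is Normal; its mode equals its mean, the precision-weighted average.
Prior precision 1/σ₀² = 1/16 = 0.0625; data precision n/σ² = 4/16 = 0.25.
θ̂ = (0.0625·9 + 0.25·8.35) / (0.0625 + 0.25) = 2.65/0.3125 = 8.480.

θ̂_MAP = 8.480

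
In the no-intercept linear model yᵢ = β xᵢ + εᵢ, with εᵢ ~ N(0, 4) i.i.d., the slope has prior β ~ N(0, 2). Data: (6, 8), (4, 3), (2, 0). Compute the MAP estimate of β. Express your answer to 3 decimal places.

β̂_MAP = 1.034

log p(β | y) = −Σ(yᵢ − βxᵢ)²/(2·4) − β²/(2·2) + const.
Setting the derivative to zero: Σxᵢ(yᵢ − βxᵢ)/4 − β/2 = 0, so β = Σxᵢyᵢ / (Σxᵢ² + σ²/τ²).
Σxᵢyᵢ = 6·8 + 4·3 + 2·0 = 60; Σxᵢ² = 56; σ²/τ² = 2.
β̂_MAP = 60 / (56 + 2) = 60/58 ≈ 1.034.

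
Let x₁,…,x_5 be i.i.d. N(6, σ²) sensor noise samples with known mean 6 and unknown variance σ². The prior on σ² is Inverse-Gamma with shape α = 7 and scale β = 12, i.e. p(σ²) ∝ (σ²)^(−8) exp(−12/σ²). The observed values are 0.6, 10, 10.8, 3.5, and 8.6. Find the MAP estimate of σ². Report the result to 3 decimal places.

σ̂²_MAP = 5.010

Sum of squared deviations about the known mean: SS = (0.6−6)² + (10−6)² + (10.8−6)² + (3.5−6)² + (8.6−6)² = 81.21.
The Normal likelihood contributes (σ²)^(−n/2) exp(−SS/(2σ²)), so the posterior is Inverse-Gamma(α + n/2, β + SS/2) = Inverse-Gamma(9.5, 52.605).
The mode of Inverse-Gamma(a, b) is b/(a+1) = 52.605/10.5 ≈ 5.010.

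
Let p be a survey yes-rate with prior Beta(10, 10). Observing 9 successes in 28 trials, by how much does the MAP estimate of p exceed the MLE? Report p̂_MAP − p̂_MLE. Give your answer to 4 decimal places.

MAP − MLE = 0.0699

Posterior is Beta(19, 29); MAP = (19−1)/(48−2) = 18/46 ≈ 0.39130.
MLE ignores the prior: p̂_MLE = k/n = 9/28 ≈ 0.32143.
Difference = 18/46 − 9/28 = 45/644 ≈ 0.0699.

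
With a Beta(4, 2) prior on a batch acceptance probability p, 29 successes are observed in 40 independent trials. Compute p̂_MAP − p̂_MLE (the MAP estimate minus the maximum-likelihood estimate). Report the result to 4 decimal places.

MAP − MLE = 0.0023

Posterior is Beta(33, 13); MAP = (33−1)/(46−2) = 32/44 ≈ 0.72727.
MLE ignores the prior: p̂_MLE = k/n = 29/40 ≈ 0.72500.
Difference = 32/44 − 29/40 = 1/440 ≈ 0.0023.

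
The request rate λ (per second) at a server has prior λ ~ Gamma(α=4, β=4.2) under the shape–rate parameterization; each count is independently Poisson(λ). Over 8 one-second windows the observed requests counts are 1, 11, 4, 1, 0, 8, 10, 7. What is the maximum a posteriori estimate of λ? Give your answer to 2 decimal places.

λ̂_MAP = 3.69

Σxᵢ = 1+11+4+1+0+8+10+7 = 42, with n = 8.
Posterior ∝ λ^3e^(−4.2λ) · λ^42e^(−8λ) = λ^45e^(−12.2λ), i.e. Gamma(shape=46, rate=12.2).
The mode of a Gamma(a, b) with a ≥ 1 (shape–rate) is (a−1)/b = 45/12.2 ≈ 3.69.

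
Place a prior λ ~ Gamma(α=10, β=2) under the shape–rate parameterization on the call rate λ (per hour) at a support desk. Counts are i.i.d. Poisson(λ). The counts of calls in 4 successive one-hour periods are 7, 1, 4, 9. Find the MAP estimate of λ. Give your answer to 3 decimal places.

Σxᵢ = 7+1+4+9 = 21, with n = 4.
Posterior ∝ λ^9e^(−2λ) · λ^21e^(−4λ) = λ^30e^(−6λ), i.e. Gamma(shape=31, rate=6).
The mode of a Gamma(a, b) with a ≥ 1 (shape–rate) is (a−1)/b = 30/6 ≈ 5.000.

λ̂_MAP = 5.000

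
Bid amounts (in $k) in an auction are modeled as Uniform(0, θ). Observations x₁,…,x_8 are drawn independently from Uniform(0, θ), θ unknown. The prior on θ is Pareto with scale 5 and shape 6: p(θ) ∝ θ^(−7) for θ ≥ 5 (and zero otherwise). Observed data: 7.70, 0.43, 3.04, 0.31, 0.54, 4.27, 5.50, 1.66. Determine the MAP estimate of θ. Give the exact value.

The Uniform(0, θ) likelihood is θ^(−n) for θ ≥ max(xᵢ), zero otherwise. Here max(xᵢ) = 7.70.
Posterior ∝ θ^(−7) · θ^(−8) = θ^(−15) on θ ≥ max(5, 7.70) = 7.70.
This density is strictly decreasing in θ, so the posterior mode lies at the lower boundary of the support.

θ̂_MAP = 7.70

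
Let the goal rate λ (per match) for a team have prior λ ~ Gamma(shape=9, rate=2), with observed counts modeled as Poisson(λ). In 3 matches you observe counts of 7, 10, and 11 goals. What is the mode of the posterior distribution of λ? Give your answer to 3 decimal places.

Σxᵢ = 7+10+11 = 28, with n = 3.
Posterior ∝ λ^8e^(−2λ) · λ^28e^(−3λ) = λ^36e^(−5λ), i.e. Gamma(shape=37, rate=5).
The mode of a Gamma(a, b) with a ≥ 1 (shape–rate) is (a−1)/b = 36/5 ≈ 7.200.

λ̂_MAP = 7.200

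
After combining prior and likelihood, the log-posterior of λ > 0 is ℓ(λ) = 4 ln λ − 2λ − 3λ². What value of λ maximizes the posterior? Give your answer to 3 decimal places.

ℓ'(λ) = 4/λ − 2 − 6λ. Setting this to zero and multiplying by λ: 6λ² + 2λ − 4 = 0.
λ = (−2 + √(2² + 4·6·4)) / (2·6) = (−2 + √100) / 12 = (−2 + 10)/12 = 2/3.
ℓ''(λ) = −4/λ² − 6 < 0, confirming a maximum.

λ̂_MAP = 0.667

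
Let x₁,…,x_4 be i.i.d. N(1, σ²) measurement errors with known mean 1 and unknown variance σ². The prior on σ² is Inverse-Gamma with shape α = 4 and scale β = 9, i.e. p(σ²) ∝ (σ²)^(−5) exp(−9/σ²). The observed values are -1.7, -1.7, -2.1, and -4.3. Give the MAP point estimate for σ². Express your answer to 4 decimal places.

σ̂²_MAP = 5.0200

Sum of squared deviations about the known mean: SS = (-1.7−1)² + (-1.7−1)² + (-2.1−1)² + (-4.3−1)² = 52.28.
The Normal likelihood contributes (σ²)^(−n/2) exp(−SS/(2σ²)), so the posterior is Inverse-Gamma(α + n/2, β + SS/2) = Inverse-Gamma(6, 35.14).
The mode of Inverse-Gamma(a, b) is b/(a+1) = 35.14/7 ≈ 5.0200.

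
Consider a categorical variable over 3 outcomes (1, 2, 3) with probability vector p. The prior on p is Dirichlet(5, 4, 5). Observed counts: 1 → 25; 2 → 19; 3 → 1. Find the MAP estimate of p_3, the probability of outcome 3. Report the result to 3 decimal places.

The posterior is Dirichlet(αᵢ + nᵢ) = Dirichlet(30, 23, 6).
For a Dirichlet(a₁,…,a_K) with all aᵢ > 1, the mode has j-th component (aⱼ − 1)/(Σaᵢ − K).
Here Σaᵢ = 59 and K = 3, so p_3 = (6 − 1)/(59 − 3) = 5/56 ≈ 0.089.

MAP estimate: 0.089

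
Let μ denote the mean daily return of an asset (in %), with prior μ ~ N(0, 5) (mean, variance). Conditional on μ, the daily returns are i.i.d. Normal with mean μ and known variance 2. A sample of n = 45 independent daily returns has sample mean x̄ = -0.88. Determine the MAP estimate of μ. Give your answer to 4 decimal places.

n = 45, x̄ = -0.88.
For a Normal prior and Normal likelihood with known variance, the posterior is Normal; its mode equals its mean, the precision-weighted average.
Prior precision 1/σ₀² = 1/5 = 0.2; data precision n/σ² = 45/2 = 22.5.
μ̂ = (0.2·0 + 22.5·(-0.88)) / (0.2 + 22.5) = (-19.8)/22.7 = -198/227 ≈ -0.8722.

μ̂_MAP = -0.8722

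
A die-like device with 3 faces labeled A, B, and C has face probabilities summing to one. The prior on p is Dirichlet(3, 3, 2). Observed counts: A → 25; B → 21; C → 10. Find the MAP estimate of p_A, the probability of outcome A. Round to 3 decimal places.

MAP estimate of p_A = 0.443

The posterior is Dirichlet(αᵢ + nᵢ) = Dirichlet(28, 24, 12).
For a Dirichlet(a₁,…,a_K) with all aᵢ > 1, the mode has j-th component (aⱼ − 1)/(Σaᵢ − K).
Here Σaᵢ = 64 and K = 3, so p_A = (28 − 1)/(64 − 3) = 27/61 ≈ 0.443.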